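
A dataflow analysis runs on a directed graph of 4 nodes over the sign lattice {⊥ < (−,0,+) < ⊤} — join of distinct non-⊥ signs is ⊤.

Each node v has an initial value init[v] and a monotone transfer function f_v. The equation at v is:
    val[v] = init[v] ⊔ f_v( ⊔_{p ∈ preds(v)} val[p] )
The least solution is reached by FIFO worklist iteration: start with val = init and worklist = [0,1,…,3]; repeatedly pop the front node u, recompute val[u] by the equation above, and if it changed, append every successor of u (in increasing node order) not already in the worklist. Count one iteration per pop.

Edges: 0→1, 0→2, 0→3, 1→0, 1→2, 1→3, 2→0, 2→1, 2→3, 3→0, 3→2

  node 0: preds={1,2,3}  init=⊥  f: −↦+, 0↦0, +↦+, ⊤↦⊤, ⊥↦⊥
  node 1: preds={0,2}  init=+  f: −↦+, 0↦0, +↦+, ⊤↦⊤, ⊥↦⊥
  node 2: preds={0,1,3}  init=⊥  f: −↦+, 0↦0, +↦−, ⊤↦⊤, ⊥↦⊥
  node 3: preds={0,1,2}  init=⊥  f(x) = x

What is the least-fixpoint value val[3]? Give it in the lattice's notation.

⊤

Worklist (10 pops):
  #1 pop 0: in=+ → + (was ⊥); enqueue []
  #2 pop 1: in=+ → + (no change)
  #3 pop 2: in=+ → − (was ⊥); enqueue [0,1]
  #4 pop 3: in=⊤ → ⊤ (was ⊥); enqueue [2]
  #5 pop 0: in=⊤ → ⊤ (was +); enqueue [3]
  #6 pop 1: in=⊤ → ⊤ (was +); enqueue [0]
  #7 pop 2: in=⊤ → ⊤ (was −); enqueue [1]
  #8 pop 3: in=⊤ → ⊤ (no change)
  #9 pop 0: in=⊤ → ⊤ (no change)
  #10 pop 1: in=⊤ → ⊤ (no change)

Fixpoint:
  val[0] = ⊤
  val[1] = ⊤
  val[2] = ⊤
  val[3] = ⊤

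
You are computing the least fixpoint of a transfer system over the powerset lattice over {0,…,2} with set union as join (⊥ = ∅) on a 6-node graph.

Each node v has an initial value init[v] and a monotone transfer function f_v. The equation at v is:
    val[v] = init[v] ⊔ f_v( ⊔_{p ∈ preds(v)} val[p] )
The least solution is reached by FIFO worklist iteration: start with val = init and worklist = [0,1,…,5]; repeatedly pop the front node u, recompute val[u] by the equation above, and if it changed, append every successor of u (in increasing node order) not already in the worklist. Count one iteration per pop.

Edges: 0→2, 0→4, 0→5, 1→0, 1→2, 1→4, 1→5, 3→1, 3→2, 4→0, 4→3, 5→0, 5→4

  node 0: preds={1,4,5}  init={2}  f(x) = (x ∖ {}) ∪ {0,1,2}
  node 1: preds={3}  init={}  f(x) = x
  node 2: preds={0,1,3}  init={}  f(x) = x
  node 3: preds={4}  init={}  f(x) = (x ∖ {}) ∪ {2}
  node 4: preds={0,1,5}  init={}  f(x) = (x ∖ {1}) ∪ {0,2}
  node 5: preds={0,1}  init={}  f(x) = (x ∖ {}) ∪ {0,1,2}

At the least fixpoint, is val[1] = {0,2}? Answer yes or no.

yes

Iteration log — 17 steps:
  step 1. node 0  ⊔preds={}  new={0,1,2}  old={2}  +wl: 
  step 2. node 1  ⊔preds={}  new={}  stable
  step 3. node 2  ⊔preds={0,1,2}  new={0,1,2}  old={}  +wl: 
  step 4. node 3  ⊔preds={}  new={2}  old={}  +wl: 1,2
  step 5. node 4  ⊔preds={0,1,2}  new={0,2}  old={}  +wl: 0,3
  step 6. node 5  ⊔preds={0,1,2}  new={0,1,2}  old={}  +wl: 4
  step 7. node 1  ⊔preds={2}  new={2}  old={}  +wl: 5
  step 8. node 2  ⊔preds={0,1,2}  new={0,1,2}  stable
  step 9. node 0  ⊔preds={0,1,2}  new={0,1,2}  stable
  step 10. node 3  ⊔preds={0,2}  new={0,2}  old={2}  +wl: 1,2
  step 11. node 4  ⊔preds={0,1,2}  new={0,2}  stable
  step 12. node 5  ⊔preds={0,1,2}  new={0,1,2}  stable
  step 13. node 1  ⊔preds={0,2}  new={0,2}  old={2}  +wl: 0,4,5
  step 14. node 2  ⊔preds={0,1,2}  new={0,1,2}  stable
  step 15. node 0  ⊔preds={0,1,2}  new={0,1,2}  stable
  step 16. node 4  ⊔preds={0,1,2}  new={0,2}  stable
  step 17. node 5  ⊔preds={0,1,2}  new={0,1,2}  stable

Least fixpoint reached:
  node 0: {0,1,2}
  node 1: {0,2}
  node 2: {0,1,2}
  node 3: {0,2}
  node 4: {0,2}
  node 5: {0,1,2}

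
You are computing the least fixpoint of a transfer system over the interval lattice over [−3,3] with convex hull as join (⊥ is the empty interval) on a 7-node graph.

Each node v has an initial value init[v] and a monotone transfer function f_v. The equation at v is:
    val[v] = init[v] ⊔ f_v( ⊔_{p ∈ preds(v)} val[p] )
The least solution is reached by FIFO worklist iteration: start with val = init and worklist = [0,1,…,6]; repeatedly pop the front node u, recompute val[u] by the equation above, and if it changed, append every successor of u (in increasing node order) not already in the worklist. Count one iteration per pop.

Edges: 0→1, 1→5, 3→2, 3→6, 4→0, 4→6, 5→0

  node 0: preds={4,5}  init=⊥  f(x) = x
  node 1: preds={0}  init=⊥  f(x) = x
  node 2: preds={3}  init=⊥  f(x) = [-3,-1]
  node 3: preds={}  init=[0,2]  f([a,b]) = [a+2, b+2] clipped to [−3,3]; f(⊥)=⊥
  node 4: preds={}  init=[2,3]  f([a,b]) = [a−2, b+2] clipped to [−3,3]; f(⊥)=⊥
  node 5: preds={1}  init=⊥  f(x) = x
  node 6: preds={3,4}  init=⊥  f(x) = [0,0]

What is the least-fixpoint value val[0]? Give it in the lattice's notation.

Iteration log — 8 steps:
  step 1. node 0  ⊔preds=[2,3]  new=[2,3]  old=⊥  +wl: 
  step 2. node 1  ⊔preds=[2,3]  new=[2,3]  old=⊥  +wl: 
  step 3. node 2  ⊔preds=[0,2]  new=[-3,-1]  old=⊥  +wl: 
  step 4. node 3  ⊔preds=⊥  new=[0,2]  stable
  step 5. node 4  ⊔preds=⊥  new=[2,3]  stable
  step 6. node 5  ⊔preds=[2,3]  new=[2,3]  old=⊥  +wl: 0
  step 7. node 6  ⊔preds=[0,3]  new=[0,0]  old=⊥  +wl: 
  step 8. node 0  ⊔preds=[2,3]  new=[2,3]  stable

Least fixpoint reached:
  node 0: [2,3]
  node 1: [2,3]
  node 2: [-3,-1]
  node 3: [0,2]
  node 4: [2,3]
  node 5: [2,3]
  node 6: [0,0]

[2,3]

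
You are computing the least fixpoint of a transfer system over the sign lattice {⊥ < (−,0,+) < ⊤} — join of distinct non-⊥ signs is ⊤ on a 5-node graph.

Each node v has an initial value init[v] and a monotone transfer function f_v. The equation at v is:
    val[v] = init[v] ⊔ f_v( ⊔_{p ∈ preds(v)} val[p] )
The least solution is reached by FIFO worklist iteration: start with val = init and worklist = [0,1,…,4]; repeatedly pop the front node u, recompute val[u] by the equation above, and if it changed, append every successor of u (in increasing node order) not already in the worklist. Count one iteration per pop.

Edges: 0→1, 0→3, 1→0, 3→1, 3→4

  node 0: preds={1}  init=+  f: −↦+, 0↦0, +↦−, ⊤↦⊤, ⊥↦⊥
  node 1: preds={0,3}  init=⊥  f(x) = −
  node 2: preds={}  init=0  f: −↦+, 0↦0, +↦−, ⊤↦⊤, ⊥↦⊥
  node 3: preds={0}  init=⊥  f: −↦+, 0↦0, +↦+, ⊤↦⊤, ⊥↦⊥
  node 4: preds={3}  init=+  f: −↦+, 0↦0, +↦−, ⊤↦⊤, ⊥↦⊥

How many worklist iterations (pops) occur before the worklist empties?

7

Iteration log — 7 steps:
  step 1. node 0  ⊔preds=⊥  new=+  stable
  step 2. node 1  ⊔preds=+  new=−  old=⊥  +wl: 0
  step 3. node 2  ⊔preds=⊥  new=0  stable
  step 4. node 3  ⊔preds=+  new=+  old=⊥  +wl: 1
  step 5. node 4  ⊔preds=+  new=⊤  old=+  +wl: 
  step 6. node 0  ⊔preds=−  new=+  stable
  step 7. node 1  ⊔preds=+  new=−  stable

Least fixpoint reached:
  node 0: +
  node 1: −
  node 2: 0
  node 3: +
  node 4: ⊤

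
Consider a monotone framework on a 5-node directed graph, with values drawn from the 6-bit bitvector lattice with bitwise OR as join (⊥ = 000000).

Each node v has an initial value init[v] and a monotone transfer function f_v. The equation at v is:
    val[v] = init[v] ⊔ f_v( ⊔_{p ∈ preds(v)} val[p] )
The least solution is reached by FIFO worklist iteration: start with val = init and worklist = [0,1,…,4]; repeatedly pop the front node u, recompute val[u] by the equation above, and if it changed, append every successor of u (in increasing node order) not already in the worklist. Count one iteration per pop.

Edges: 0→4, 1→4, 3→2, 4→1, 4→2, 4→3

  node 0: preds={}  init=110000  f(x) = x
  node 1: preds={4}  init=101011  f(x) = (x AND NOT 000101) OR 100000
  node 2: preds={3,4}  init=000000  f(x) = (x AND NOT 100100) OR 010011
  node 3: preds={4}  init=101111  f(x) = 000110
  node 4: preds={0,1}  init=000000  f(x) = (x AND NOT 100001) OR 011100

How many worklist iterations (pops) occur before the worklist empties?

9

Worklist (9 pops):
  #1 pop 0: in=000000 → 110000 (no change)
  #2 pop 1: in=000000 → 101011 (no change)
  #3 pop 2: in=101111 → 011011 (was 000000); enqueue []
  #4 pop 3: in=000000 → 101111 (no change)
  #5 pop 4: in=111011 → 011110 (was 000000); enqueue [1,2,3]
  #6 pop 1: in=011110 → 111011 (was 101011); enqueue [4]
  #7 pop 2: in=111111 → 011011 (no change)
  #8 pop 3: in=011110 → 101111 (no change)
  #9 pop 4: in=111011 → 011110 (no change)

Fixpoint:
  val[0] = 110000
  val[1] = 111011
  val[2] = 011011
  val[3] = 101111
  val[4] = 011110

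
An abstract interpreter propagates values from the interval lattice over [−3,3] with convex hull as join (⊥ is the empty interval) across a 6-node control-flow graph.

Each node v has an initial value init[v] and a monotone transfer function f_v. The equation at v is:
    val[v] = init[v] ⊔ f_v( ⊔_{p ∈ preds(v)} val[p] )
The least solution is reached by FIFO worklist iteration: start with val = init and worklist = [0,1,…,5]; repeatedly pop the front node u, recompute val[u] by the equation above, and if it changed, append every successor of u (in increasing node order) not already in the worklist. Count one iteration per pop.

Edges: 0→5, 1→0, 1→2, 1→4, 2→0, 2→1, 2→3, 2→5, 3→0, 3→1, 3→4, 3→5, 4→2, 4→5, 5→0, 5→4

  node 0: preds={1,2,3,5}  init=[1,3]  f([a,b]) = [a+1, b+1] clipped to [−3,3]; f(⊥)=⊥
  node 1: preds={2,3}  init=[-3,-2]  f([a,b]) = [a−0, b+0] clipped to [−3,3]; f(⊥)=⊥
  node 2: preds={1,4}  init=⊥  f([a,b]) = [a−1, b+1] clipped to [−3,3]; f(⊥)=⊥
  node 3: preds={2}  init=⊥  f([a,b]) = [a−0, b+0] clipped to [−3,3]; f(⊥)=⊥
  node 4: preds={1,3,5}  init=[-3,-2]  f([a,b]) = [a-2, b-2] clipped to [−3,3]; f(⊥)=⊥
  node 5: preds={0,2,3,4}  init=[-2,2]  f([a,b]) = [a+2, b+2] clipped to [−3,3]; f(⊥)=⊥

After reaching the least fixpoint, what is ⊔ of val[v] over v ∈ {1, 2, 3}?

[-3,3]

Trace (31 dequeues):
  [1] u=0 | in [-3,2] | out [-2,3] | prev [1,3] | push {}
  [2] u=1 | in ⊥ | out [-3,-2] | ==
  [3] u=2 | in [-3,-2] | out [-3,-1] | prev ⊥ | push {0,1}
  [4] u=3 | in [-3,-1] | out [-3,-1] | prev ⊥ | push {}
  [5] u=4 | in [-3,2] | out [-3,0] | prev [-3,-2] | push {2}
  [6] u=5 | in [-3,3] | out [-2,3] | prev [-2,2] | push {4}
  [7] u=0 | in [-3,3] | out [-2,3] | ==
  [8] u=1 | in [-3,-1] | out [-3,-1] | prev [-3,-2] | push {0}
  [9] u=2 | in [-3,0] | out [-3,1] | prev [-3,-1] | push {1,3,5}
  [10] u=4 | in [-3,3] | out [-3,1] | prev [-3,0] | push {2}
  [11] u=0 | in [-3,3] | out [-2,3] | ==
  [12] u=1 | in [-3,1] | out [-3,1] | prev [-3,-1] | push {0,4}
  [13] u=3 | in [-3,1] | out [-3,1] | prev [-3,-1] | push {1}
  [14] u=5 | in [-3,3] | out [-2,3] | ==
  [15] u=2 | in [-3,1] | out [-3,2] | prev [-3,1] | push {3,5}
  [16] u=0 | in [-3,3] | out [-2,3] | ==
  [17] u=4 | in [-3,3] | out [-3,1] | ==
  [18] u=1 | in [-3,2] | out [-3,2] | prev [-3,1] | push {0,2,4}
  [19] u=3 | in [-3,2] | out [-3,2] | prev [-3,1] | push {1}
  [20] u=5 | in [-3,3] | out [-2,3] | ==
  [21] u=0 | in [-3,3] | out [-2,3] | ==
  [22] u=2 | in [-3,2] | out [-3,3] | prev [-3,2] | push {0,3,5}
  [23] u=4 | in [-3,3] | out [-3,1] | ==
  [24] u=1 | in [-3,3] | out [-3,3] | prev [-3,2] | push {2,4}
  [25] u=0 | in [-3,3] | out [-2,3] | ==
  [26] u=3 | in [-3,3] | out [-3,3] | prev [-3,2] | push {0,1}
  [27] u=5 | in [-3,3] | out [-2,3] | ==
  [28] u=2 | in [-3,3] | out [-3,3] | ==
  [29] u=4 | in [-3,3] | out [-3,1] | ==
  [30] u=0 | in [-3,3] | out [-2,3] | ==
  [31] u=1 | in [-3,3] | out [-3,3] | ==

Converged values:
  [0] [-2,3]
  [1] [-3,3]
  [2] [-3,3]
  [3] [-3,3]
  [4] [-3,1]
  [5] [-2,3]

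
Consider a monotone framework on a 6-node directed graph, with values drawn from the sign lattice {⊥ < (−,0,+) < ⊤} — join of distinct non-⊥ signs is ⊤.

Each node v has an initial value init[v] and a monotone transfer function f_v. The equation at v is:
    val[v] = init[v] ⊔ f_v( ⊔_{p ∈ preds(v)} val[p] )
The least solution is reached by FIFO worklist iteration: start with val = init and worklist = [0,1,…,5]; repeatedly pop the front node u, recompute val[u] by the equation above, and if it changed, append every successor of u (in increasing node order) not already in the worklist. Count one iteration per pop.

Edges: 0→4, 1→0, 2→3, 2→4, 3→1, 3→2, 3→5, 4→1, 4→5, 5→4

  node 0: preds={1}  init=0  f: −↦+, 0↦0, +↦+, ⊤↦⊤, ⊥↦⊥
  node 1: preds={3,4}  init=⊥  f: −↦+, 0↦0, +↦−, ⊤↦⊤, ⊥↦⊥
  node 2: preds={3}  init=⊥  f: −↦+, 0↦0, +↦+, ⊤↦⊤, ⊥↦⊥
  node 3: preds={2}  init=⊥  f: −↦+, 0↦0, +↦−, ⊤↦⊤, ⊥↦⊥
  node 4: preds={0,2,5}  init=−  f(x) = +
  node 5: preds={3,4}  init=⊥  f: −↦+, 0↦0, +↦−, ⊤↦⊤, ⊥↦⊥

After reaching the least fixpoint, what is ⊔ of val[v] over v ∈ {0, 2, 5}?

Worklist (10 pops):
  #1 pop 0: in=⊥ → 0 (no change)
  #2 pop 1: in=− → + (was ⊥); enqueue [0]
  #3 pop 2: in=⊥ → ⊥ (no change)
  #4 pop 3: in=⊥ → ⊥ (no change)
  #5 pop 4: in=0 → ⊤ (was −); enqueue [1]
  #6 pop 5: in=⊤ → ⊤ (was ⊥); enqueue [4]
  #7 pop 0: in=+ → ⊤ (was 0); enqueue []
  #8 pop 1: in=⊤ → ⊤ (was +); enqueue [0]
  #9 pop 4: in=⊤ → ⊤ (no change)
  #10 pop 0: in=⊤ → ⊤ (no change)

Fixpoint:
  val[0] = ⊤
  val[1] = ⊤
  val[2] = ⊥
  val[3] = ⊥
  val[4] = ⊤
  val[5] = ⊤

⊤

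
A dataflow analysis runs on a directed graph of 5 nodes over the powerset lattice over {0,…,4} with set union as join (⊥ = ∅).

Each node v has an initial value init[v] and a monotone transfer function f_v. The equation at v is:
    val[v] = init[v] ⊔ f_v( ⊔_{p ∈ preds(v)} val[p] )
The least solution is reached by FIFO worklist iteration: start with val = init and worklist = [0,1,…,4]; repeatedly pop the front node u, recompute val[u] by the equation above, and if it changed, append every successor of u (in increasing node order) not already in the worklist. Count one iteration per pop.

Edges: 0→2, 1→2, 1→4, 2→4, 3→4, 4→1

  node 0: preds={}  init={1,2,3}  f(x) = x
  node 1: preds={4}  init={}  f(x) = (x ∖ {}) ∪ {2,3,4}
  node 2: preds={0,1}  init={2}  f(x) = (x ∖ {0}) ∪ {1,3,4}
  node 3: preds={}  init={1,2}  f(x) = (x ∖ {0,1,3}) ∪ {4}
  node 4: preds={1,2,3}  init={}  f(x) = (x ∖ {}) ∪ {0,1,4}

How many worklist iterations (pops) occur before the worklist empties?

8

Trace (8 dequeues):
  [1] u=0 | in {} | out {1,2,3} | ==
  [2] u=1 | in {} | out {2,3,4} | prev {} | push {}
  [3] u=2 | in {1,2,3,4} | out {1,2,3,4} | prev {2} | push {}
  [4] u=3 | in {} | out {1,2,4} | prev {1,2} | push {}
  [5] u=4 | in {1,2,3,4} | out {0,1,2,3,4} | prev {} | push {1}
  [6] u=1 | in {0,1,2,3,4} | out {0,1,2,3,4} | prev {2,3,4} | push {2,4}
  [7] u=2 | in {0,1,2,3,4} | out {1,2,3,4} | ==
  [8] u=4 | in {0,1,2,3,4} | out {0,1,2,3,4} | ==

Converged values:
  [0] {1,2,3}
  [1] {0,1,2,3,4}
  [2] {1,2,3,4}
  [3] {1,2,4}
  [4] {0,1,2,3,4}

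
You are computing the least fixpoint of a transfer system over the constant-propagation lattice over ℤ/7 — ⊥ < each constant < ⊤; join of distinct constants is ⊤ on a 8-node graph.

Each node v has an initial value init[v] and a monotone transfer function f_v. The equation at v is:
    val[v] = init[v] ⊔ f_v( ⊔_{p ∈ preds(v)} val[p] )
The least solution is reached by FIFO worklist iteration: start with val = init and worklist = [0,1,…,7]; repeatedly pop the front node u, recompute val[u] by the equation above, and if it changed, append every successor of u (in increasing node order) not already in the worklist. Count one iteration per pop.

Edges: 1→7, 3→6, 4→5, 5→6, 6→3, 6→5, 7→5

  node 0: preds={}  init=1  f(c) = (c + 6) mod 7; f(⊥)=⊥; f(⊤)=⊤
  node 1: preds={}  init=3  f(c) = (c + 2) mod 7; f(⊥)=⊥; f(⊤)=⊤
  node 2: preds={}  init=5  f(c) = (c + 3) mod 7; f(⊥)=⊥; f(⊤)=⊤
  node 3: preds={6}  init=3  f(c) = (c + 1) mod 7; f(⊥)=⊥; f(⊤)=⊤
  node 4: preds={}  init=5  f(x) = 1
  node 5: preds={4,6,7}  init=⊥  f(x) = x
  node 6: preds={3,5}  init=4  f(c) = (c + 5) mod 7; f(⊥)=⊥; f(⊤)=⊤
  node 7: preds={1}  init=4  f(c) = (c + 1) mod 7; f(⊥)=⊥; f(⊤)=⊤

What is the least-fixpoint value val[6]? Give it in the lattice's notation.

⊤

Worklist (10 pops):
  #1 pop 0: in=⊥ → 1 (no change)
  #2 pop 1: in=⊥ → 3 (no change)
  #3 pop 2: in=⊥ → 5 (no change)
  #4 pop 3: in=4 → ⊤ (was 3); enqueue []
  #5 pop 4: in=⊥ → ⊤ (was 5); enqueue []
  #6 pop 5: in=⊤ → ⊤ (was ⊥); enqueue []
  #7 pop 6: in=⊤ → ⊤ (was 4); enqueue [3,5]
  #8 pop 7: in=3 → 4 (no change)
  #9 pop 3: in=⊤ → ⊤ (no change)
  #10 pop 5: in=⊤ → ⊤ (no change)

Fixpoint:
  val[0] = 1
  val[1] = 3
  val[2] = 5
  val[3] = ⊤
  val[4] = ⊤
  val[5] = ⊤
  val[6] = ⊤
  val[7] = 4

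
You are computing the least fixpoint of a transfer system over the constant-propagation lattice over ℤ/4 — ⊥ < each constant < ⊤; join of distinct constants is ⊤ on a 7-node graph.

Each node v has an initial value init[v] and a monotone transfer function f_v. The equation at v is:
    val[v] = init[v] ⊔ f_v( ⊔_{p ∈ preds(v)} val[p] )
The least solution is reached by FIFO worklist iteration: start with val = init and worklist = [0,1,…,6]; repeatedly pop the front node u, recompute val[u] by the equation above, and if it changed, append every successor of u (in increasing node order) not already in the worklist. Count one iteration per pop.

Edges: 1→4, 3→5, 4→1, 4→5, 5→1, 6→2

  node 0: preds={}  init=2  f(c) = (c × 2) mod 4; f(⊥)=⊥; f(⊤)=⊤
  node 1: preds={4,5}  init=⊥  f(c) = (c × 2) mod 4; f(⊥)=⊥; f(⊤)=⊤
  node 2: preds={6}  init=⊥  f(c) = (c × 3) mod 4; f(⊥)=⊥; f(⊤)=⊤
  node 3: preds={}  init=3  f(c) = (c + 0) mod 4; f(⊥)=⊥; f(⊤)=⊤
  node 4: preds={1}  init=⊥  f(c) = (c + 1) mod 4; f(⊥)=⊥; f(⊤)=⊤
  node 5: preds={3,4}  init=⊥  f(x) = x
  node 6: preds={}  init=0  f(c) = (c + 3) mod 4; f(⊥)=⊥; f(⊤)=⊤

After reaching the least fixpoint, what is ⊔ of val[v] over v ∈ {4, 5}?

Trace (11 dequeues):
  [1] u=0 | in ⊥ | out 2 | ==
  [2] u=1 | in ⊥ | out ⊥ | ==
  [3] u=2 | in 0 | out 0 | prev ⊥ | push {}
  [4] u=3 | in ⊥ | out 3 | ==
  [5] u=4 | in ⊥ | out ⊥ | ==
  [6] u=5 | in 3 | out 3 | prev ⊥ | push {1}
  [7] u=6 | in ⊥ | out 0 | ==
  [8] u=1 | in 3 | out 2 | prev ⊥ | push {4}
  [9] u=4 | in 2 | out 3 | prev ⊥ | push {1,5}
  [10] u=1 | in 3 | out 2 | ==
  [11] u=5 | in 3 | out 3 | ==

Converged values:
  [0] 2
  [1] 2
  [2] 0
  [3] 3
  [4] 3
  [5] 3
  [6] 0

3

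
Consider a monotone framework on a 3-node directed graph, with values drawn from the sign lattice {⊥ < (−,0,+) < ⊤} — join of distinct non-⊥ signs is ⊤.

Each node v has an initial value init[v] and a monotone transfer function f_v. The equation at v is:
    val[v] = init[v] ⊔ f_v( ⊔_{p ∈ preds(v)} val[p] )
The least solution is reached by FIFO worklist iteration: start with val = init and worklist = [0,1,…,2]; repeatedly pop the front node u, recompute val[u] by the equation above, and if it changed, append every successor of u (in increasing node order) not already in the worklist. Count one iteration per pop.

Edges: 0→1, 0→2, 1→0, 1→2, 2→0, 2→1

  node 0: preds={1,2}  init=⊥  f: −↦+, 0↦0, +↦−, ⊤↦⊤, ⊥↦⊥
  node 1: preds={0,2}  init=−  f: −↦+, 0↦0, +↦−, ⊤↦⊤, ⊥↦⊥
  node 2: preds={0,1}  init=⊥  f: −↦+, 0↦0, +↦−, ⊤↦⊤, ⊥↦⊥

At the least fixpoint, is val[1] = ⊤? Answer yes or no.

Trace (7 dequeues):
  [1] u=0 | in − | out + | prev ⊥ | push {}
  [2] u=1 | in + | out − | ==
  [3] u=2 | in ⊤ | out ⊤ | prev ⊥ | push {0,1}
  [4] u=0 | in ⊤ | out ⊤ | prev + | push {2}
  [5] u=1 | in ⊤ | out ⊤ | prev − | push {0}
  [6] u=2 | in ⊤ | out ⊤ | ==
  [7] u=0 | in ⊤ | out ⊤ | ==

Converged values:
  [0] ⊤
  [1] ⊤
  [2] ⊤

yes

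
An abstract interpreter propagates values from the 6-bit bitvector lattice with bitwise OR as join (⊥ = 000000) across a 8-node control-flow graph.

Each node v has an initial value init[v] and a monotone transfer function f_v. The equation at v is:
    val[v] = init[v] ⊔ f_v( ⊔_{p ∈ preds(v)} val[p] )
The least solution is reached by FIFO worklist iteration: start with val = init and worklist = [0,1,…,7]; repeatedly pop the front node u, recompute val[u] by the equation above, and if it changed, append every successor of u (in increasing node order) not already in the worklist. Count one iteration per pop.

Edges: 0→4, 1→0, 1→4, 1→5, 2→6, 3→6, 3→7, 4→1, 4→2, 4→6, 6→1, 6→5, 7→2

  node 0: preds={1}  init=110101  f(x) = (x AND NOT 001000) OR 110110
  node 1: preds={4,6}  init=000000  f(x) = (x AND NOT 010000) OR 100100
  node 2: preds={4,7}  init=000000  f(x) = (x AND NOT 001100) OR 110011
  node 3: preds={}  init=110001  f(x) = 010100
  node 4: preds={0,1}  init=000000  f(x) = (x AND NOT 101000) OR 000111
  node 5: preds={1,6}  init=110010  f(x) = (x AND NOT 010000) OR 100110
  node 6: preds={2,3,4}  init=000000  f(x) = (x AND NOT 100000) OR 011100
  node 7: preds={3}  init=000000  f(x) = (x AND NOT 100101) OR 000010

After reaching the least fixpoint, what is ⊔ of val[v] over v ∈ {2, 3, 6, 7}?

111111

Worklist (14 pops):
  #1 pop 0: in=000000 → 110111 (was 110101); enqueue []
  #2 pop 1: in=000000 → 100100 (was 000000); enqueue [0]
  #3 pop 2: in=000000 → 110011 (was 000000); enqueue []
  #4 pop 3: in=000000 → 110101 (was 110001); enqueue []
  #5 pop 4: in=110111 → 010111 (was 000000); enqueue [1,2]
  #6 pop 5: in=100100 → 110110 (was 110010); enqueue []
  #7 pop 6: in=110111 → 011111 (was 000000); enqueue [5]
  #8 pop 7: in=110101 → 010010 (was 000000); enqueue []
  #9 pop 0: in=100100 → 110111 (no change)
  #10 pop 1: in=011111 → 101111 (was 100100); enqueue [0,4]
  #11 pop 2: in=010111 → 110011 (no change)
  #12 pop 5: in=111111 → 111111 (was 110110); enqueue []
  #13 pop 0: in=101111 → 110111 (no change)
  #14 pop 4: in=111111 → 010111 (no change)

Fixpoint:
  val[0] = 110111
  val[1] = 101111
  val[2] = 110011
  val[3] = 110101
  val[4] = 010111
  val[5] = 111111
  val[6] = 011111
  val[7] = 010010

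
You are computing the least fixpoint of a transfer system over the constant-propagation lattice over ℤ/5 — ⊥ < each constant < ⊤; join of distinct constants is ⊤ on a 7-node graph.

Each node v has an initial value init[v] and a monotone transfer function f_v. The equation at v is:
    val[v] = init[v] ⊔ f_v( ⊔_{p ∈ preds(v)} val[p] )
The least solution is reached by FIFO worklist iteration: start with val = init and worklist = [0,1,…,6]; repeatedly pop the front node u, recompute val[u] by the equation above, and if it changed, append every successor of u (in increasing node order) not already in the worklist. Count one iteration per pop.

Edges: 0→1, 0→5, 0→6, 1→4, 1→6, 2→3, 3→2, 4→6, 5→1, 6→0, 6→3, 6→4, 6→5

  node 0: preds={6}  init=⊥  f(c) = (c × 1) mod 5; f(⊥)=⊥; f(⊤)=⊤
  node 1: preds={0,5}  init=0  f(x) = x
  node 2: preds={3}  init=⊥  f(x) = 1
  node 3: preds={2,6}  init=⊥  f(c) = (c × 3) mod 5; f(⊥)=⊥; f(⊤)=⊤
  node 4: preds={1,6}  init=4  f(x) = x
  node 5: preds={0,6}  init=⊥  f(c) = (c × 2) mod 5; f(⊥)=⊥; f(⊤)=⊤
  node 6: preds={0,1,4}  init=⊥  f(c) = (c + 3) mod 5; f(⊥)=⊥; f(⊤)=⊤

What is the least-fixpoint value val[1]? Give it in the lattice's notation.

⊤

Iteration log — 16 steps:
  step 1. node 0  ⊔preds=⊥  new=⊥  stable
  step 2. node 1  ⊔preds=⊥  new=0  stable
  step 3. node 2  ⊔preds=⊥  new=1  old=⊥  +wl: 
  step 4. node 3  ⊔preds=1  new=3  old=⊥  +wl: 2
  step 5. node 4  ⊔preds=0  new=⊤  old=4  +wl: 
  step 6. node 5  ⊔preds=⊥  new=⊥  stable
  step 7. node 6  ⊔preds=⊤  new=⊤  old=⊥  +wl: 0,3,4,5
  step 8. node 2  ⊔preds=3  new=1  stable
  step 9. node 0  ⊔preds=⊤  new=⊤  old=⊥  +wl: 1,6
  step 10. node 3  ⊔preds=⊤  new=⊤  old=3  +wl: 2
  step 11. node 4  ⊔preds=⊤  new=⊤  stable
  step 12. node 5  ⊔preds=⊤  new=⊤  old=⊥  +wl: 
  step 13. node 1  ⊔preds=⊤  new=⊤  old=0  +wl: 4
  step 14. node 6  ⊔preds=⊤  new=⊤  stable
  step 15. node 2  ⊔preds=⊤  new=1  stable
  step 16. node 4  ⊔preds=⊤  new=⊤  stable

Least fixpoint reached:
  node 0: ⊤
  node 1: ⊤
  node 2: 1
  node 3: ⊤
  node 4: ⊤
  node 5: ⊤
  node 6: ⊤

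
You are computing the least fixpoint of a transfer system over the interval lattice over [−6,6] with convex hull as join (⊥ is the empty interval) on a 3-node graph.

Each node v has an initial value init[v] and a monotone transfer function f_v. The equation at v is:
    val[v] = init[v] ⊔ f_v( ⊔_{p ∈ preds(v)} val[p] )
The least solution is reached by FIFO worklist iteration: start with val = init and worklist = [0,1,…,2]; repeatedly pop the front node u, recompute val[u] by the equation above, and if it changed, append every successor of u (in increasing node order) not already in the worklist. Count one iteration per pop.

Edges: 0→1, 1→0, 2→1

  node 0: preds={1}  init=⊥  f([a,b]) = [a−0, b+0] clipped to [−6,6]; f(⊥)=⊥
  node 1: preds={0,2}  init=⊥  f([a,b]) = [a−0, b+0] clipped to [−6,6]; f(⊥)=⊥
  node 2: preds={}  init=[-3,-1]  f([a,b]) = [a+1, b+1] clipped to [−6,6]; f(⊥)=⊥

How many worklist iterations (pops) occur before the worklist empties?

5

Worklist (5 pops):
  #1 pop 0: in=⊥ → ⊥ (no change)
  #2 pop 1: in=[-3,-1] → [-3,-1] (was ⊥); enqueue [0]
  #3 pop 2: in=⊥ → [-3,-1] (no change)
  #4 pop 0: in=[-3,-1] → [-3,-1] (was ⊥); enqueue [1]
  #5 pop 1: in=[-3,-1] → [-3,-1] (no change)

Fixpoint:
  val[0] = [-3,-1]
  val[1] = [-3,-1]
  val[2] = [-3,-1]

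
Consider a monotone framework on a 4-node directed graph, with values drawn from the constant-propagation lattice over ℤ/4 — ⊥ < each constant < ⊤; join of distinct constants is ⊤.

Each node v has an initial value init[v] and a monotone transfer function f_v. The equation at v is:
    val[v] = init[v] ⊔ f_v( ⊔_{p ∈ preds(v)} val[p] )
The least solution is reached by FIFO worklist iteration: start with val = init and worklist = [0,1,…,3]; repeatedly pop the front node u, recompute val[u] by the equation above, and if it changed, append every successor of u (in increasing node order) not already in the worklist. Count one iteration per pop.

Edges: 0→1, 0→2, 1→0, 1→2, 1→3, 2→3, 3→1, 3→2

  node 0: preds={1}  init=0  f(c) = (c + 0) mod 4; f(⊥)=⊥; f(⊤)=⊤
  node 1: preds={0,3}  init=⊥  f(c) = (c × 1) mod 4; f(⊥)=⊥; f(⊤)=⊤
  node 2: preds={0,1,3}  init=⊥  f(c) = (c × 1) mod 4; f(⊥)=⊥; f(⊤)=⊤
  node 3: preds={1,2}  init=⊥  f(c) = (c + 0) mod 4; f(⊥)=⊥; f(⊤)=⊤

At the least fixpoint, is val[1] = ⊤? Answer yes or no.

Worklist (7 pops):
  #1 pop 0: in=⊥ → 0 (no change)
  #2 pop 1: in=0 → 0 (was ⊥); enqueue [0]
  #3 pop 2: in=0 → 0 (was ⊥); enqueue []
  #4 pop 3: in=0 → 0 (was ⊥); enqueue [1,2]
  #5 pop 0: in=0 → 0 (no change)
  #6 pop 1: in=0 → 0 (no change)
  #7 pop 2: in=0 → 0 (no change)

Fixpoint:
  val[0] = 0
  val[1] = 0
  val[2] = 0
  val[3] = 0

no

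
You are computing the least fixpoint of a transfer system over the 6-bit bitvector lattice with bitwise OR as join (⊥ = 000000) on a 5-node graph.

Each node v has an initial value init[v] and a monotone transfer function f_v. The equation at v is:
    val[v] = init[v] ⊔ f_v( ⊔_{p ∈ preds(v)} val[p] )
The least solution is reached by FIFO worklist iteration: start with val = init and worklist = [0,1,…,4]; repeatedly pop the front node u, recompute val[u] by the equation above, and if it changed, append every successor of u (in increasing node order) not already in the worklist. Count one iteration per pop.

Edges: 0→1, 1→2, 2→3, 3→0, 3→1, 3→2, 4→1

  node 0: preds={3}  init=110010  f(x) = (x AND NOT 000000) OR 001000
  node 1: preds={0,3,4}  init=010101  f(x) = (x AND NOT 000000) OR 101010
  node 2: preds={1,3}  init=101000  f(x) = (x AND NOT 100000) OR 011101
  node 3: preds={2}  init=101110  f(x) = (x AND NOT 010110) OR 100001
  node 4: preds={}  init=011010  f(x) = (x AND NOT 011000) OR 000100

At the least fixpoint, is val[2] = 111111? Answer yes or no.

yes

Iteration log — 8 steps:
  step 1. node 0  ⊔preds=101110  new=111110  old=110010  +wl: 
  step 2. node 1  ⊔preds=111110  new=111111  old=010101  +wl: 
  step 3. node 2  ⊔preds=111111  new=111111  old=101000  +wl: 
  step 4. node 3  ⊔preds=111111  new=101111  old=101110  +wl: 0,1,2
  step 5. node 4  ⊔preds=000000  new=011110  old=011010  +wl: 
  step 6. node 0  ⊔preds=101111  new=111111  old=111110  +wl: 
  step 7. node 1  ⊔preds=111111  new=111111  stable
  step 8. node 2  ⊔preds=111111  new=111111  stable

Least fixpoint reached:
  node 0: 111111
  node 1: 111111
  node 2: 111111
  node 3: 101111
  node 4: 011110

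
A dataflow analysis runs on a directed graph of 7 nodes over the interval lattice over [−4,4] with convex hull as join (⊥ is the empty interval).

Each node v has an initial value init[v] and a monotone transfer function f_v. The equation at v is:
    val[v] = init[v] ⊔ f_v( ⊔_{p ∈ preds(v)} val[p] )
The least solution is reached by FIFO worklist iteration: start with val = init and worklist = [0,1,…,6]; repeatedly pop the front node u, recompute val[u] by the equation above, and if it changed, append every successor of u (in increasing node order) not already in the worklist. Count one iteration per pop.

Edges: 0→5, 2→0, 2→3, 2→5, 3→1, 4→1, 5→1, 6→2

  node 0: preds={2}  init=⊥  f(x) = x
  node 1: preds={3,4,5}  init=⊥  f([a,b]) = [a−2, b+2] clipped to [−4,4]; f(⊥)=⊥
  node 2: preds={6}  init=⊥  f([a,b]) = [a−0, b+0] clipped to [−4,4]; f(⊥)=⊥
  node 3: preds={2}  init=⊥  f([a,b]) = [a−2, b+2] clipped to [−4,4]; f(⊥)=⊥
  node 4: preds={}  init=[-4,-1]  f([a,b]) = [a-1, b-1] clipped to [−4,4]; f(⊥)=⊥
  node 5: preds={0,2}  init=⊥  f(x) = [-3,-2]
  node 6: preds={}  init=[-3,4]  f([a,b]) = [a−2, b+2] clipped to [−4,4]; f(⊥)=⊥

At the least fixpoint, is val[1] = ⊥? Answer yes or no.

no

Trace (10 dequeues):
  [1] u=0 | in ⊥ | out ⊥ | ==
  [2] u=1 | in [-4,-1] | out [-4,1] | prev ⊥ | push {}
  [3] u=2 | in [-3,4] | out [-3,4] | prev ⊥ | push {0}
  [4] u=3 | in [-3,4] | out [-4,4] | prev ⊥ | push {1}
  [5] u=4 | in ⊥ | out [-4,-1] | ==
  [6] u=5 | in [-3,4] | out [-3,-2] | prev ⊥ | push {}
  [7] u=6 | in ⊥ | out [-3,4] | ==
  [8] u=0 | in [-3,4] | out [-3,4] | prev ⊥ | push {5}
  [9] u=1 | in [-4,4] | out [-4,4] | prev [-4,1] | push {}
  [10] u=5 | in [-3,4] | out [-3,-2] | ==

Converged values:
  [0] [-3,4]
  [1] [-4,4]
  [2] [-3,4]
  [3] [-4,4]
  [4] [-4,-1]
  [5] [-3,-2]
  [6] [-3,4]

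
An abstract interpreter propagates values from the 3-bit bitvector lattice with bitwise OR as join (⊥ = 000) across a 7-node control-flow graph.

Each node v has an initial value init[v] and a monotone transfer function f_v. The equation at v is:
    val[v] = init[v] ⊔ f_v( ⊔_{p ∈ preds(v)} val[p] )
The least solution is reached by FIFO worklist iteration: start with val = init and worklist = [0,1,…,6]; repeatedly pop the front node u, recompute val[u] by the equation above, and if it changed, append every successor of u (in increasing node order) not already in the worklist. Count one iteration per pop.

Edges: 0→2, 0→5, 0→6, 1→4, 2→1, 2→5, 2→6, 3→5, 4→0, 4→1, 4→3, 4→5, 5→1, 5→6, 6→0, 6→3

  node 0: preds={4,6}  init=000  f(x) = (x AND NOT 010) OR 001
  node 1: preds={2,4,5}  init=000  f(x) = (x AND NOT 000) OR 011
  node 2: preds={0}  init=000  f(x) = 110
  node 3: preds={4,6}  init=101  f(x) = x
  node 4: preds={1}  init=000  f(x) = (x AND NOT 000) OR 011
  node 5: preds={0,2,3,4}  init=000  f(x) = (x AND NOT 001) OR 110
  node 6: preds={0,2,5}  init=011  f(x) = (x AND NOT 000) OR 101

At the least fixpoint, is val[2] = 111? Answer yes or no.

no

Iteration log — 17 steps:
  step 1. node 0  ⊔preds=011  new=001  old=000  +wl: 
  step 2. node 1  ⊔preds=000  new=011  old=000  +wl: 
  step 3. node 2  ⊔preds=001  new=110  old=000  +wl: 1
  step 4. node 3  ⊔preds=011  new=111  old=101  +wl: 
  step 5. node 4  ⊔preds=011  new=011  old=000  +wl: 0,3
  step 6. node 5  ⊔preds=111  new=110  old=000  +wl: 
  step 7. node 6  ⊔preds=111  new=111  old=011  +wl: 
  step 8. node 1  ⊔preds=111  new=111  old=011  +wl: 4
  step 9. node 0  ⊔preds=111  new=101  old=001  +wl: 2,5,6
  step 10. node 3  ⊔preds=111  new=111  stable
  step 11. node 4  ⊔preds=111  new=111  old=011  +wl: 0,1,3
  step 12. node 2  ⊔preds=101  new=110  stable
  step 13. node 5  ⊔preds=111  new=110  stable
  step 14. node 6  ⊔preds=111  new=111  stable
  step 15. node 0  ⊔preds=111  new=101  stable
  step 16. node 1  ⊔preds=111  new=111  stable
  step 17. node 3  ⊔preds=111  new=111  stable

Least fixpoint reached:
  node 0: 101
  node 1: 111
  node 2: 110
  node 3: 111
  node 4: 111
  node 5: 110
  node 6: 111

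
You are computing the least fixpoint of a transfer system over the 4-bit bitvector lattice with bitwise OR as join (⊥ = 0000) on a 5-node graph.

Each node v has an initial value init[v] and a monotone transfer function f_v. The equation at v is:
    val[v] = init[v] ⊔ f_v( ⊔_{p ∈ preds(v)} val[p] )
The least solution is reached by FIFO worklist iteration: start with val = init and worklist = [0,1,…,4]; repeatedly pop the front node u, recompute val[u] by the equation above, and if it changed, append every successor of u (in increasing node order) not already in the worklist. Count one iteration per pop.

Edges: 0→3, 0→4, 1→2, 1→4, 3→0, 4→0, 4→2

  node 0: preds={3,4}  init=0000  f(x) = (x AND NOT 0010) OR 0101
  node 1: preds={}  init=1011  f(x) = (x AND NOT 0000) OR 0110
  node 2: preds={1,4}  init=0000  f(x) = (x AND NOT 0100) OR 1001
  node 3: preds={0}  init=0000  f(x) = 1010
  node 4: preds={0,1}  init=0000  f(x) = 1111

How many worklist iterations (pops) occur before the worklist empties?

Iteration log — 9 steps:
  step 1. node 0  ⊔preds=0000  new=0101  old=0000  +wl: 
  step 2. node 1  ⊔preds=0000  new=1111  old=1011  +wl: 
  step 3. node 2  ⊔preds=1111  new=1011  old=0000  +wl: 
  step 4. node 3  ⊔preds=0101  new=1010  old=0000  +wl: 0
  step 5. node 4  ⊔preds=1111  new=1111  old=0000  +wl: 2
  step 6. node 0  ⊔preds=1111  new=1101  old=0101  +wl: 3,4
  step 7. node 2  ⊔preds=1111  new=1011  stable
  step 8. node 3  ⊔preds=1101  new=1010  stable
  step 9. node 4  ⊔preds=1111  new=1111  stable

Least fixpoint reached:
  node 0: 1101
  node 1: 1111
  node 2: 1011
  node 3: 1010
  node 4: 1111

9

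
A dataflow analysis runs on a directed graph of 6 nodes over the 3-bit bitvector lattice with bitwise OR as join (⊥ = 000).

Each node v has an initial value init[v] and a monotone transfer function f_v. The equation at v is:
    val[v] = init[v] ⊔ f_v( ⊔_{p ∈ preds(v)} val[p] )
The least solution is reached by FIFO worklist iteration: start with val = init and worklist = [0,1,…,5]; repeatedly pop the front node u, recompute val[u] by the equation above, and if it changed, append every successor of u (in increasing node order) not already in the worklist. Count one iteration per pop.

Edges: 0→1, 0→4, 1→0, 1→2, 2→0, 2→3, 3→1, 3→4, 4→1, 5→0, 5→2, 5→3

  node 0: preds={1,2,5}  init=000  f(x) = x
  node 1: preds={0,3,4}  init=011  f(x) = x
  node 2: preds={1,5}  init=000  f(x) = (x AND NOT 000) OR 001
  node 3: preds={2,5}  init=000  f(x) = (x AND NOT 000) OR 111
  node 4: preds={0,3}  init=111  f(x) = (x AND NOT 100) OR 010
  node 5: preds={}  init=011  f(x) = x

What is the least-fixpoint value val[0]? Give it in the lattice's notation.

111

Worklist (9 pops):
  #1 pop 0: in=011 → 011 (was 000); enqueue []
  #2 pop 1: in=111 → 111 (was 011); enqueue [0]
  #3 pop 2: in=111 → 111 (was 000); enqueue []
  #4 pop 3: in=111 → 111 (was 000); enqueue [1]
  #5 pop 4: in=111 → 111 (no change)
  #6 pop 5: in=000 → 011 (no change)
  #7 pop 0: in=111 → 111 (was 011); enqueue [4]
  #8 pop 1: in=111 → 111 (no change)
  #9 pop 4: in=111 → 111 (no change)

Fixpoint:
  val[0] = 111
  val[1] = 111
  val[2] = 111
  val[3] = 111
  val[4] = 111
  val[5] = 011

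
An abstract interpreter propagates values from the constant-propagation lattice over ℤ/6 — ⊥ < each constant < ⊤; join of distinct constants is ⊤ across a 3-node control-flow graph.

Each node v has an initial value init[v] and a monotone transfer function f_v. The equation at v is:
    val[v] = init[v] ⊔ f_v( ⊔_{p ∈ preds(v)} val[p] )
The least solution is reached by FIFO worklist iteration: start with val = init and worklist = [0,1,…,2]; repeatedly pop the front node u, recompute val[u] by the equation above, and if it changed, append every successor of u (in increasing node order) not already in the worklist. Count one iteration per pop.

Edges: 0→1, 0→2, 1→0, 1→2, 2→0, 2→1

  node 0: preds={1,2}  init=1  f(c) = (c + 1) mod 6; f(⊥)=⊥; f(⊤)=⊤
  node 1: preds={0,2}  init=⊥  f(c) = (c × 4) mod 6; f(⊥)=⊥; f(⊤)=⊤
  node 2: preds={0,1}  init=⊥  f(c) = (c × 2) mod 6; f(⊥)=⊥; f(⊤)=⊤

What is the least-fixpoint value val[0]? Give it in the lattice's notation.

⊤

Worklist (7 pops):
  #1 pop 0: in=⊥ → 1 (no change)
  #2 pop 1: in=1 → 4 (was ⊥); enqueue [0]
  #3 pop 2: in=⊤ → ⊤ (was ⊥); enqueue [1]
  #4 pop 0: in=⊤ → ⊤ (was 1); enqueue [2]
  #5 pop 1: in=⊤ → ⊤ (was 4); enqueue [0]
  #6 pop 2: in=⊤ → ⊤ (no change)
  #7 pop 0: in=⊤ → ⊤ (no change)

Fixpoint:
  val[0] = ⊤
  val[1] = ⊤
  val[2] = ⊤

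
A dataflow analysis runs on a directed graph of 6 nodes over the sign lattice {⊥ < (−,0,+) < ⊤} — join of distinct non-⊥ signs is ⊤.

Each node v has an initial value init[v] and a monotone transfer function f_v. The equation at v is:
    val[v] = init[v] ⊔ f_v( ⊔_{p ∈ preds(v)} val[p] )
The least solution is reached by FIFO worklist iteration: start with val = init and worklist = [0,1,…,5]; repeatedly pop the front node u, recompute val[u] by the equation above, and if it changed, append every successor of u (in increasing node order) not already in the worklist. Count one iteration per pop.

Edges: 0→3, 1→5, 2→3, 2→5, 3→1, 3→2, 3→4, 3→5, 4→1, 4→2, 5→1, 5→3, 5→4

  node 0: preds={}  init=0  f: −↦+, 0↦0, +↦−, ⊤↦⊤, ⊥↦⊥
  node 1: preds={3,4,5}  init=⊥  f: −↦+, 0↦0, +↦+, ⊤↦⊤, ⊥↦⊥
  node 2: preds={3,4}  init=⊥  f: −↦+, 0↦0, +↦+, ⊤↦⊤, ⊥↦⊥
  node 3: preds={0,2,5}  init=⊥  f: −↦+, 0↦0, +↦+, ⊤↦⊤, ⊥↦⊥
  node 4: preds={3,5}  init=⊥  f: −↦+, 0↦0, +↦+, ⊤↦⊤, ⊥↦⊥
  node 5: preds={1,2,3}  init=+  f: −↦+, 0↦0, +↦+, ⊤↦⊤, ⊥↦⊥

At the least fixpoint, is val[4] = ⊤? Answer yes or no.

yes

Iteration log — 11 steps:
  step 1. node 0  ⊔preds=⊥  new=0  stable
  step 2. node 1  ⊔preds=+  new=+  old=⊥  +wl: 
  step 3. node 2  ⊔preds=⊥  new=⊥  stable
  step 4. node 3  ⊔preds=⊤  new=⊤  old=⊥  +wl: 1,2
  step 5. node 4  ⊔preds=⊤  new=⊤  old=⊥  +wl: 
  step 6. node 5  ⊔preds=⊤  new=⊤  old=+  +wl: 3,4
  step 7. node 1  ⊔preds=⊤  new=⊤  old=+  +wl: 5
  step 8. node 2  ⊔preds=⊤  new=⊤  old=⊥  +wl: 
  step 9. node 3  ⊔preds=⊤  new=⊤  stable
  step 10. node 4  ⊔preds=⊤  new=⊤  stable
  step 11. node 5  ⊔preds=⊤  new=⊤  stable

Least fixpoint reached:
  node 0: 0
  node 1: ⊤
  node 2: ⊤
  node 3: ⊤
  node 4: ⊤
  node 5: ⊤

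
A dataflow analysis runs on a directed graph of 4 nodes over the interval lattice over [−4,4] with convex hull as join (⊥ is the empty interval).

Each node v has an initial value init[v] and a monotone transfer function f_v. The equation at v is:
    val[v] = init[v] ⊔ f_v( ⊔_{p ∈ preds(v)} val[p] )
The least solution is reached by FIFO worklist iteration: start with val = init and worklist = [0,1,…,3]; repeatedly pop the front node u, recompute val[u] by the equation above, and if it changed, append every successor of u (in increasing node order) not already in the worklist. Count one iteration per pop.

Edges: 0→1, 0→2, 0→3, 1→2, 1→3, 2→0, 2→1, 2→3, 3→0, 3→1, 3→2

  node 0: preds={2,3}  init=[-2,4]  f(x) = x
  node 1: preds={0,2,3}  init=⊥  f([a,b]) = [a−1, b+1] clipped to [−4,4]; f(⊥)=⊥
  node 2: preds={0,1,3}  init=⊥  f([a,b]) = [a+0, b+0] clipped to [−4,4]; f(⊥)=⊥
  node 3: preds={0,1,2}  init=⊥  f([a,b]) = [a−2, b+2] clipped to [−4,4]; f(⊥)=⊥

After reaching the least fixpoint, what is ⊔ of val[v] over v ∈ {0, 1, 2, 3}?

Worklist (10 pops):
  #1 pop 0: in=⊥ → [-2,4] (no change)
  #2 pop 1: in=[-2,4] → [-3,4] (was ⊥); enqueue []
  #3 pop 2: in=[-3,4] → [-3,4] (was ⊥); enqueue [0,1]
  #4 pop 3: in=[-3,4] → [-4,4] (was ⊥); enqueue [2]
  #5 pop 0: in=[-4,4] → [-4,4] (was [-2,4]); enqueue [3]
  #6 pop 1: in=[-4,4] → [-4,4] (was [-3,4]); enqueue []
  #7 pop 2: in=[-4,4] → [-4,4] (was [-3,4]); enqueue [0,1]
  #8 pop 3: in=[-4,4] → [-4,4] (no change)
  #9 pop 0: in=[-4,4] → [-4,4] (no change)
  #10 pop 1: in=[-4,4] → [-4,4] (no change)

Fixpoint:
  val[0] = [-4,4]
  val[1] = [-4,4]
  val[2] = [-4,4]
  val[3] = [-4,4]

[-4,4]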